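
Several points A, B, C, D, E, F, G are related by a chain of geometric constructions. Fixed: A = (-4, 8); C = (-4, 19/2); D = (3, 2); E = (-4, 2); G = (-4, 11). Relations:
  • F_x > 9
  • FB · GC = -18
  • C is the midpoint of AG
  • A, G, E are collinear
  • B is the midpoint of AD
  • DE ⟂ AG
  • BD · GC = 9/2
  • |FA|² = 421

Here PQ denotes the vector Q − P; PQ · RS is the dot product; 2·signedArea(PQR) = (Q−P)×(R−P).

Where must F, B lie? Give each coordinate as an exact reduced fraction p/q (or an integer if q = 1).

1. B_x = -1/2  [B is the midpoint of AD]
2. B_y = 5  [B is the midpoint of AD]
   → B = (-1/2, 5)
3. F_y = -7  [FB · GC = -18]
4. F_x = 10  [|FA|² = 421]
   → F = (10, -7)

B = (-1/2, 5)
F = (10, -7)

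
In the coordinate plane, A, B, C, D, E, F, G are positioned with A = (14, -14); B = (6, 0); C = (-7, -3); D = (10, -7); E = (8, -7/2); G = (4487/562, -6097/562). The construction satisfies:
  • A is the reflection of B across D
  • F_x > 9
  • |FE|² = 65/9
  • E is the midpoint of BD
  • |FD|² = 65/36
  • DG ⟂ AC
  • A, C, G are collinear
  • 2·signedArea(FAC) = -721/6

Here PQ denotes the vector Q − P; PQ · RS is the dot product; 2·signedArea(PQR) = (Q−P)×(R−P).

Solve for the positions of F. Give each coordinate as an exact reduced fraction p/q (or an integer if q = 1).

F = (28/3, -35/6)

1. F_x = 28/3  [line -11·x + -21·y + -119/6 = 0 ∩ |FE|² = 65/9]
2. F_y = -35/6  [line -11·x + -21·y + -119/6 = 0 ∩ |FE|² = 65/9]
   → F = (28/3, -35/6)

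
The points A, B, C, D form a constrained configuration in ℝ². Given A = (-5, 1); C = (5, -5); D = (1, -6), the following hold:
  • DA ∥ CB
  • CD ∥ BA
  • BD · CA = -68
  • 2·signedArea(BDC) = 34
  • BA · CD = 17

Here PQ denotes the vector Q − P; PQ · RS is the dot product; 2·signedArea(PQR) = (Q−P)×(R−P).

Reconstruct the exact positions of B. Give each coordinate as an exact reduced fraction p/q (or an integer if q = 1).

1. B_x = -1  [CD ∥ BA ∩ DA ∥ CB]
2. B_y = 2  [CD ∥ BA ∩ DA ∥ CB]
   → B = (-1, 2)

B = (-1, 2)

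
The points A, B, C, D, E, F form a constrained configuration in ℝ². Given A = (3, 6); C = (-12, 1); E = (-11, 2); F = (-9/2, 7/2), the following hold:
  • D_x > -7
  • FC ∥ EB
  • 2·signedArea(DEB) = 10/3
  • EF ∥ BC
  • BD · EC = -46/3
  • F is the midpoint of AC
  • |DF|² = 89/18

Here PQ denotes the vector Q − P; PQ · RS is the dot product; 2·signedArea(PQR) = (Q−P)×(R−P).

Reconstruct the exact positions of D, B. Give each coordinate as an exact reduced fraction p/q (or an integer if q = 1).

1. B_x = -37/2  [EF ∥ BC ∩ FC ∥ EB]
2. B_y = -1/2  [EF ∥ BC ∩ FC ∥ EB]
   → B = (-37/2, -1/2)
3. D_x = -20/3  [2·signedArea(DEB) = 10/3 ∩ BD · EC = -46/3]
4. D_y = 3  [2·signedArea(DEB) = 10/3 ∩ BD · EC = -46/3]
   → D = (-20/3, 3)

B = (-37/2, -1/2)
D = (-20/3, 3)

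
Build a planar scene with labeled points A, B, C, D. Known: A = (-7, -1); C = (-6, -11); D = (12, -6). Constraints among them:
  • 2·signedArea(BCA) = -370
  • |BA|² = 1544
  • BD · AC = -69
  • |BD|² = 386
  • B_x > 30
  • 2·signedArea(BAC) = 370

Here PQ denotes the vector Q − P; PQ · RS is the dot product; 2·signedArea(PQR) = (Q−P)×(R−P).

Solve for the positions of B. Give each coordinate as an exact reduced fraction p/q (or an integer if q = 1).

1. B_x = 31  [2·signedArea(BCA) = -370 ∩ BD · AC = -69]
2. B_y = -11  [2·signedArea(BCA) = -370 ∩ BD · AC = -69]
   → B = (31, -11)

B = (31, -11)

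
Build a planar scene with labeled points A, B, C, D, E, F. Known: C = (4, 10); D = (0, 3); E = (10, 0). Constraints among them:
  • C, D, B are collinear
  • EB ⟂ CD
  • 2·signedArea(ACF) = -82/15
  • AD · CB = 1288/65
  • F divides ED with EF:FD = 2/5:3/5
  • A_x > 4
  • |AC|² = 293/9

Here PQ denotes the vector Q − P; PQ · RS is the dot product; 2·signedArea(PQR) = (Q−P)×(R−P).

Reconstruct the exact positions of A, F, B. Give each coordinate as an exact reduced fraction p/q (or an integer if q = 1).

A = (14/3, 13/3)
B = (76/65, 328/65)
F = (6, 6/5)

1. F_x = 6  [F divides ED with EF:FD = 2/5:3/5]
2. F_y = 6/5  [F divides ED with EF:FD = 2/5:3/5]
   → F = (6, 6/5)
3. B_x = 76/65  [C, D, B are collinear ∩ EB ⟂ CD]
4. B_y = 328/65  [C, D, B are collinear ∩ EB ⟂ CD]
   → B = (76/65, 328/65)
5. A_x = 14/3  [2·signedArea(ACF) = -82/15 ∩ AD · CB = 1288/65]
6. A_y = 13/3  [2·signedArea(ACF) = -82/15 ∩ AD · CB = 1288/65]
   → A = (14/3, 13/3)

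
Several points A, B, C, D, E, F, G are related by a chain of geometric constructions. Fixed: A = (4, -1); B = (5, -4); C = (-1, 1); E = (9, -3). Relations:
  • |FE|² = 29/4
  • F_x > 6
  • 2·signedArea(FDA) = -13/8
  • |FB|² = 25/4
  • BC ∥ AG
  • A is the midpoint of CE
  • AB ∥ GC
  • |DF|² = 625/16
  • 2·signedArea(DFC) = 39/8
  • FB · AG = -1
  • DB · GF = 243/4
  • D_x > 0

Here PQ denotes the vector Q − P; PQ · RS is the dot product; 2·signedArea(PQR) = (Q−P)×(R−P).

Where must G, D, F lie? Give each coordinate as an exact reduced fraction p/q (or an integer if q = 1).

1. G_x = -2  [AB ∥ GC ∩ BC ∥ AG]
2. G_y = 4  [AB ∥ GC ∩ BC ∥ AG]
   → G = (-2, 4)
3. F_x = 13/2  [line 6·x + -5·y + -49 = 0 ∩ |FB|² = 25/4]
4. F_y = -2  [line 6·x + -5·y + -49 = 0 ∩ |FB|² = 25/4]
   → F = (13/2, -2)
5. D_x = 1/2  [2·signedArea(DFC) = 39/8 ∩ DB · GF = 243/4]
6. D_y = -1/4  [2·signedArea(DFC) = 39/8 ∩ DB · GF = 243/4]
   → D = (1/2, -1/4)

D = (1/2, -1/4)
F = (13/2, -2)
G = (-2, 4)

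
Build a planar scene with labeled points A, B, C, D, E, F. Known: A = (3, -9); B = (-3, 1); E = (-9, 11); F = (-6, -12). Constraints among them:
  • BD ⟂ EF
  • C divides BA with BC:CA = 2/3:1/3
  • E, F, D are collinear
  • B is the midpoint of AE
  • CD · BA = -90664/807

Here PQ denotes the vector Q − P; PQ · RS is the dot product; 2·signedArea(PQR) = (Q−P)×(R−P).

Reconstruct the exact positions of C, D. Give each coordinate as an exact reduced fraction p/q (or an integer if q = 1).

1. C_x = 1  [C divides BA with BC:CA = 2/3:1/3]
2. C_y = -17/3  [C divides BA with BC:CA = 2/3:1/3]
   → C = (1, -17/3)
3. D_x = -2049/269  [E, F, D are collinear ∩ BD ⟂ EF]
4. D_y = 107/269  [E, F, D are collinear ∩ BD ⟂ EF]
   → D = (-2049/269, 107/269)

C = (1, -17/3)
D = (-2049/269, 107/269)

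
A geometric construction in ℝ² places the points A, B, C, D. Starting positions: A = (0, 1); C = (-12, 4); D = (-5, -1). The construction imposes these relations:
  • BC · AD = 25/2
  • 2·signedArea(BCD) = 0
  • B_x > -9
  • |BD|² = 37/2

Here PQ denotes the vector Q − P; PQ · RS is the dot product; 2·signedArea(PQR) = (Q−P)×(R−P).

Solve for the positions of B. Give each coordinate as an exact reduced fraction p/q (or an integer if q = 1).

B = (-17/2, 3/2)

1. B_x = -17/2  [2·signedArea(BCD) = 0 ∩ BC · AD = 25/2]
2. B_y = 3/2  [2·signedArea(BCD) = 0 ∩ BC · AD = 25/2]
   → B = (-17/2, 3/2)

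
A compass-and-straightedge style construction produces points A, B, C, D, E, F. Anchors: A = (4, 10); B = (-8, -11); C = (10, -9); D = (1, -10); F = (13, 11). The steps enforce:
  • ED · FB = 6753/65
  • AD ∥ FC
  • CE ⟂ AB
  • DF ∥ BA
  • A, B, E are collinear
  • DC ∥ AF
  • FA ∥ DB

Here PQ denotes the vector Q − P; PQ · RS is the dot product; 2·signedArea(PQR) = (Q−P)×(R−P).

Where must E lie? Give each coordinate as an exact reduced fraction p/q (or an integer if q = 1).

E = (-176/65, -113/65)

1. E_x = -176/65  [A, B, E are collinear ∩ CE ⟂ AB]
2. E_y = -113/65  [A, B, E are collinear ∩ CE ⟂ AB]
   → E = (-176/65, -113/65)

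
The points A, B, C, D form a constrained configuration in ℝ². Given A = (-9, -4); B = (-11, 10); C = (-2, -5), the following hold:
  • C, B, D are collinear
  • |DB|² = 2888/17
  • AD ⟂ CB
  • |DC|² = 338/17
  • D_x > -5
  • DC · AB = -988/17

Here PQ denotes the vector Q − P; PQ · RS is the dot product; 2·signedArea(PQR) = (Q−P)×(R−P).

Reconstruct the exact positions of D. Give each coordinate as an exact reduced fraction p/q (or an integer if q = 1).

D = (-73/17, -20/17)

1. D_x = -73/17  [C, B, D are collinear ∩ AD ⟂ CB]
2. D_y = -20/17  [C, B, D are collinear ∩ AD ⟂ CB]
   → D = (-73/17, -20/17)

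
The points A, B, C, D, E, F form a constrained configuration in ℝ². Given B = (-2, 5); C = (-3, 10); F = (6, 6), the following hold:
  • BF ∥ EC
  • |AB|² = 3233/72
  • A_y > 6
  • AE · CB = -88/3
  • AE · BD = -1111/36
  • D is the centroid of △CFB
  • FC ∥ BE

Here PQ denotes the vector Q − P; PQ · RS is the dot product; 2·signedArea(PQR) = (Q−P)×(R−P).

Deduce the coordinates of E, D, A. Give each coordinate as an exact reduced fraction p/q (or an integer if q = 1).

A = (55/12, 25/4)
D = (1/3, 7)
E = (-11, 9)

1. E_x = -11  [BF ∥ EC ∩ FC ∥ BE]
2. E_y = 9  [BF ∥ EC ∩ FC ∥ BE]
   → E = (-11, 9)
3. D_x = 1/3  [D is the centroid of △CFB]
4. D_y = 7  [D is the centroid of △CFB]
   → D = (1/3, 7)
5. A_x = 55/12  [AE · CB = -88/3 ∩ AE · BD = -1111/36]
6. A_y = 25/4  [AE · CB = -88/3 ∩ AE · BD = -1111/36]
   → A = (55/12, 25/4)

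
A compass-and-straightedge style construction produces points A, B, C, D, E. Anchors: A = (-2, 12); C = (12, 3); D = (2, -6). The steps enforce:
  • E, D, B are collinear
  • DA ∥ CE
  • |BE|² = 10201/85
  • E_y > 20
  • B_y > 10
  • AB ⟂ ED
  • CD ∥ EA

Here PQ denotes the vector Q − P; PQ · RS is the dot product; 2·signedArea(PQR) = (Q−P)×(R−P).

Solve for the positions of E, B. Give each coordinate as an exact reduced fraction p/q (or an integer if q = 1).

B = (478/85, 876/85)
E = (8, 21)

1. E_x = 8  [CD ∥ EA ∩ DA ∥ CE]
2. E_y = 21  [CD ∥ EA ∩ DA ∥ CE]
   → E = (8, 21)
3. B_x = 478/85  [E, D, B are collinear ∩ AB ⟂ ED]
4. B_y = 876/85  [E, D, B are collinear ∩ AB ⟂ ED]
   → B = (478/85, 876/85)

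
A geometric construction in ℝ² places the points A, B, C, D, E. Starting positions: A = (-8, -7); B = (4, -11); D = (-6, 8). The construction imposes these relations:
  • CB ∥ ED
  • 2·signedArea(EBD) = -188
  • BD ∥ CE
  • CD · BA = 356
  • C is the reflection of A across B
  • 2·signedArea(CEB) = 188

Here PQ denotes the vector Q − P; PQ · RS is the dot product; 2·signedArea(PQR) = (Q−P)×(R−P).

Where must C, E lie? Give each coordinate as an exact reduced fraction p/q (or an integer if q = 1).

1. C_x = 16  [C is the reflection of A across B]
2. C_y = -15  [C is the reflection of A across B]
   → C = (16, -15)
3. E_x = 6  [CB ∥ ED ∩ BD ∥ CE]
4. E_y = 4  [CB ∥ ED ∩ BD ∥ CE]
   → E = (6, 4)

C = (16, -15)
E = (6, 4)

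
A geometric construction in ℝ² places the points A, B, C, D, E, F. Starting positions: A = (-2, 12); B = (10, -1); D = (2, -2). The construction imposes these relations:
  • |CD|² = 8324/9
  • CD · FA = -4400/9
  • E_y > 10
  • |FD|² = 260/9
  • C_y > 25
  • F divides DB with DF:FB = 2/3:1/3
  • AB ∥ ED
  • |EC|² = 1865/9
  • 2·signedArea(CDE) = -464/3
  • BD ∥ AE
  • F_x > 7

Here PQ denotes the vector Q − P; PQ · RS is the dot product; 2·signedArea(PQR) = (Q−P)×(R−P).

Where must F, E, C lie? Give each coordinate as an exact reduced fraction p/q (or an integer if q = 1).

1. F_x = 22/3  [F divides DB with DF:FB = 2/3:1/3]
2. F_y = -4/3  [F divides DB with DF:FB = 2/3:1/3]
   → F = (22/3, -4/3)
3. E_x = -10  [AB ∥ ED ∩ BD ∥ AE]
4. E_y = 11  [AB ∥ ED ∩ BD ∥ AE]
   → E = (-10, 11)
5. C_x = -34/3  [2·signedArea(CDE) = -464/3 ∩ CD · FA = -4400/9]
6. C_y = 76/3  [2·signedArea(CDE) = -464/3 ∩ CD · FA = -4400/9]
   → C = (-34/3, 76/3)

C = (-34/3, 76/3)
E = (-10, 11)
F = (22/3, -4/3)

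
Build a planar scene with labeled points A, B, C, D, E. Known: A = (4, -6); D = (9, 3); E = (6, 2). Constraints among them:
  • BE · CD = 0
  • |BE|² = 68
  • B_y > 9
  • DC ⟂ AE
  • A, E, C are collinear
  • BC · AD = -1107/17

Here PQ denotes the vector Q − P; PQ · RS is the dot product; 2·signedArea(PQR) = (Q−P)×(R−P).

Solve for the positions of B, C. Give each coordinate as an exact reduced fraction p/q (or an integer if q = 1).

B = (8, 10)
C = (109/17, 62/17)

1. C_x = 109/17  [A, E, C are collinear ∩ DC ⟂ AE]
2. C_y = 62/17  [A, E, C are collinear ∩ DC ⟂ AE]
   → C = (109/17, 62/17)
3. B_x = 8  [BE · CD = 0 ∩ BC · AD = -1107/17]
4. B_y = 10  [BE · CD = 0 ∩ BC · AD = -1107/17]
   → B = (8, 10)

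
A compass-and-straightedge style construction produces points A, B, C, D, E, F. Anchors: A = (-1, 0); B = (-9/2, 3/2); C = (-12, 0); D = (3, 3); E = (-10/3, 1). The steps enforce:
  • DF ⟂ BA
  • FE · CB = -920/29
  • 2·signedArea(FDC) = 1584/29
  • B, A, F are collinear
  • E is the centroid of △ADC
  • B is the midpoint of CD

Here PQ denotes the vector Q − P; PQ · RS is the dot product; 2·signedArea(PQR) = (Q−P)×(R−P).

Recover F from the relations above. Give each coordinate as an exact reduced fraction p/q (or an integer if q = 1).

F = (75/58, -57/58)

1. F_x = 75/58  [B, A, F are collinear ∩ DF ⟂ BA]
2. F_y = -57/58  [B, A, F are collinear ∩ DF ⟂ BA]
   → F = (75/58, -57/58)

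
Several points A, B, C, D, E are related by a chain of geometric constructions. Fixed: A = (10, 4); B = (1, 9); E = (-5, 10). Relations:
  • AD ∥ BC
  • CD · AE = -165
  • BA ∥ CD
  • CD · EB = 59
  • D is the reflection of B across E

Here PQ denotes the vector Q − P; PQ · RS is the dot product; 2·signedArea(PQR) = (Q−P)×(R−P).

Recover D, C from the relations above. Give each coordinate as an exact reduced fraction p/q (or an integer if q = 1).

1. D_x = -11  [D is the reflection of B across E]
2. D_y = 11  [D is the reflection of B across E]
   → D = (-11, 11)
3. C_x = -20  [BA ∥ CD ∩ AD ∥ BC]
4. C_y = 16  [BA ∥ CD ∩ AD ∥ BC]
   → C = (-20, 16)

C = (-20, 16)
D = (-11, 11)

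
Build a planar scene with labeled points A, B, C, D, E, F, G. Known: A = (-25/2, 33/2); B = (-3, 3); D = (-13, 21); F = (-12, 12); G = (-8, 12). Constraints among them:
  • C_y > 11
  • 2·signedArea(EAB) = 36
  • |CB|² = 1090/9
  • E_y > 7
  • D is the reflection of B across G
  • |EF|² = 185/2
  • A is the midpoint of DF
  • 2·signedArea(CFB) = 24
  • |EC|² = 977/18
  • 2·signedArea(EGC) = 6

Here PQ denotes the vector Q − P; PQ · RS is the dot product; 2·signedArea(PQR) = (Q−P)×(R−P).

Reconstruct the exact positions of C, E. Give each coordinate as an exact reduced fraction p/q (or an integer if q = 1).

C = (-28/3, 12)
E = (-7/2, 15/2)

1. C_x = -28/3  [line 9·x + 9·y + -24 = 0 ∩ |CB|² = 1090/9]
2. C_y = 12  [line 9·x + 9·y + -24 = 0 ∩ |CB|² = 1090/9]
   → C = (-28/3, 12)
3. E_x = -7/2  [2·signedArea(EGC) = 6 ∩ 2·signedArea(EAB) = 36]
4. E_y = 15/2  [2·signedArea(EGC) = 6 ∩ 2·signedArea(EAB) = 36]
   → E = (-7/2, 15/2)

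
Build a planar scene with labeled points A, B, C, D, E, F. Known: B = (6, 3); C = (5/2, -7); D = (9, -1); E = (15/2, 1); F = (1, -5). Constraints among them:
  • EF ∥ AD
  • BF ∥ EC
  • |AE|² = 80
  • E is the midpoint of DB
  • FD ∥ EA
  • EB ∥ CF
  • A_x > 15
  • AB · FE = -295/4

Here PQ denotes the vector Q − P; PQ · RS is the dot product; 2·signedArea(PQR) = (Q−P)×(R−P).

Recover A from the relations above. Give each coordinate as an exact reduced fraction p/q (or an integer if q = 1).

A = (31/2, 5)

1. A_x = 31/2  [EF ∥ AD ∩ FD ∥ EA]
2. A_y = 5  [EF ∥ AD ∩ FD ∥ EA]
   → A = (31/2, 5)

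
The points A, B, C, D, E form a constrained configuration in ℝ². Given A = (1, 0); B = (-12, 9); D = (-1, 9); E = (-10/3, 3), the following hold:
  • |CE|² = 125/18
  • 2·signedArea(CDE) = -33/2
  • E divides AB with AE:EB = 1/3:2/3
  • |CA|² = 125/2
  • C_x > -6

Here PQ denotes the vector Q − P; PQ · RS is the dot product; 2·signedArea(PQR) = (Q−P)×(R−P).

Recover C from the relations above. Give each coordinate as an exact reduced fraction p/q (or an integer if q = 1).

C = (-11/2, 9/2)

1. C_x = -11/2  [line 6·x + -7/3·y + 87/2 = 0 ∩ |CA|² = 125/2]
2. C_y = 9/2  [line 6·x + -7/3·y + 87/2 = 0 ∩ |CA|² = 125/2]
   → C = (-11/2, 9/2)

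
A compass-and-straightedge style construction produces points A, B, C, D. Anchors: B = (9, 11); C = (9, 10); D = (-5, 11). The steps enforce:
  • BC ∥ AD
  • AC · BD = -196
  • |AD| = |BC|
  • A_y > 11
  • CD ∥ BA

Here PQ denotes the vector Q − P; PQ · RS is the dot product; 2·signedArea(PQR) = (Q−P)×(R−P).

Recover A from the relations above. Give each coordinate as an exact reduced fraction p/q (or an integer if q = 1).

1. A_x = -5  [BC ∥ AD ∩ CD ∥ BA]
2. A_y = 12  [BC ∥ AD ∩ CD ∥ BA]
   → A = (-5, 12)

A = (-5, 12)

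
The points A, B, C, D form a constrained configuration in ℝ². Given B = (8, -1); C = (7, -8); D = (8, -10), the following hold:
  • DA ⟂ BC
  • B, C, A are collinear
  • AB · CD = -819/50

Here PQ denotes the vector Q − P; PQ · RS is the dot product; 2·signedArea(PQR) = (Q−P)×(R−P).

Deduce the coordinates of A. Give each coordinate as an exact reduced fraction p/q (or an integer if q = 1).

A = (337/50, -491/50)

1. A_x = 337/50  [B, C, A are collinear ∩ DA ⟂ BC]
2. A_y = -491/50  [B, C, A are collinear ∩ DA ⟂ BC]
   → A = (337/50, -491/50)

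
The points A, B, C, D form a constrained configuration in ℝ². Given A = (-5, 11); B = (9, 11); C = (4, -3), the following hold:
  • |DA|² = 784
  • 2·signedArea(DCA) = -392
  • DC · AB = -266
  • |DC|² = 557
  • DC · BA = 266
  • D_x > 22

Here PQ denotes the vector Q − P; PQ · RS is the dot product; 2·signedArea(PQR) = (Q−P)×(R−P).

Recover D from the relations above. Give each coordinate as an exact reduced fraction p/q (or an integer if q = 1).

1. D_x = 23  [2·signedArea(DCA) = -392 ∩ DC · BA = 266]
2. D_y = 11  [2·signedArea(DCA) = -392 ∩ DC · BA = 266]
   → D = (23, 11)

D = (23, 11)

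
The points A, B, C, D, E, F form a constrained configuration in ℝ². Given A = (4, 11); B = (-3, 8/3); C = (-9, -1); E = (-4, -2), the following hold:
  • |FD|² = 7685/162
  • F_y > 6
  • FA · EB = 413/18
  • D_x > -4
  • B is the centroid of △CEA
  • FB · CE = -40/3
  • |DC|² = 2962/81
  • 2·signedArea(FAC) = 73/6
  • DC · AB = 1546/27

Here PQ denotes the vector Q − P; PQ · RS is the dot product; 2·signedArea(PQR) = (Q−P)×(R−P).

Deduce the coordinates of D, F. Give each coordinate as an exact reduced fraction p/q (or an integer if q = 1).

1. D_x = -10/3  [line 7·x + 25/3·y + 380/27 = 0 ∩ |DC|² = 2962/81]
2. D_y = 10/9  [line 7·x + 25/3·y + 380/27 = 0 ∩ |DC|² = 2962/81]
   → D = (-10/3, 10/9)
3. F_x = 1/2  [FB · CE = -40/3 ∩ FA · EB = 413/18]
4. F_y = 41/6  [FB · CE = -40/3 ∩ FA · EB = 413/18]
   → F = (1/2, 41/6)

D = (-10/3, 10/9)
F = (1/2, 41/6)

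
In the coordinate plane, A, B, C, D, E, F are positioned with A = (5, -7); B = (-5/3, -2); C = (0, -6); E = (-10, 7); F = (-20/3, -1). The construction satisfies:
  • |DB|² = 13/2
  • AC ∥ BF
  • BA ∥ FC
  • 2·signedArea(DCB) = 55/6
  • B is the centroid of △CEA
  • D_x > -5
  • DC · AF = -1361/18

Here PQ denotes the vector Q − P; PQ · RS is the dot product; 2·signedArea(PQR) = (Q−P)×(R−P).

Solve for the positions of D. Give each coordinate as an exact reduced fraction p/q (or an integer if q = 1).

D = (-25/6, -3/2)

1. D_x = -25/6  [DC · AF = -1361/18 ∩ 2·signedArea(DCB) = 55/6]
2. D_y = -3/2  [DC · AF = -1361/18 ∩ 2·signedArea(DCB) = 55/6]
   → D = (-25/6, -3/2)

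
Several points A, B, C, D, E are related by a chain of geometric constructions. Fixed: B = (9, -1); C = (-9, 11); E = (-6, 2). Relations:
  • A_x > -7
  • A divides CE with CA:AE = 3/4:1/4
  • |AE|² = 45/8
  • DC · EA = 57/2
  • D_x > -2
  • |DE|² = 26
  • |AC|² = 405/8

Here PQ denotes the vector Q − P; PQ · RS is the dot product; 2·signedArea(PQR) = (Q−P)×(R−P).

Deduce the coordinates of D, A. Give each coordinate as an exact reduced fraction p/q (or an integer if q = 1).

A = (-27/4, 17/4)
D = (-1, 1)

1. A_x = -27/4  [A divides CE with CA:AE = 3/4:1/4]
2. A_y = 17/4  [A divides CE with CA:AE = 3/4:1/4]
   → A = (-27/4, 17/4)
3. D_x = -1  [line 3/4·x + -9/4·y + 3 = 0 ∩ |DE|² = 26]
4. D_y = 1  [line 3/4·x + -9/4·y + 3 = 0 ∩ |DE|² = 26]
   → D = (-1, 1)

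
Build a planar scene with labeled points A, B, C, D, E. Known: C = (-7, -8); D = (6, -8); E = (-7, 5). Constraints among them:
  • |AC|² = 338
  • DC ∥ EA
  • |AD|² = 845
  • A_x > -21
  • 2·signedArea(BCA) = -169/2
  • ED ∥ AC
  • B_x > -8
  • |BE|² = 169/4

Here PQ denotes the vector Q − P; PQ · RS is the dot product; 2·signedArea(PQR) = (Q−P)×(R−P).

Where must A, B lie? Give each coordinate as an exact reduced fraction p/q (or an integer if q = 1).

A = (-20, 5)
B = (-7, -3/2)

1. A_x = -20  [ED ∥ AC ∩ DC ∥ EA]
2. A_y = 5  [ED ∥ AC ∩ DC ∥ EA]
   → A = (-20, 5)
3. B_x = -7  [line -13·x + -13·y + -221/2 = 0 ∩ |BE|² = 169/4]
4. B_y = -3/2  [line -13·x + -13·y + -221/2 = 0 ∩ |BE|² = 169/4]
   → B = (-7, -3/2)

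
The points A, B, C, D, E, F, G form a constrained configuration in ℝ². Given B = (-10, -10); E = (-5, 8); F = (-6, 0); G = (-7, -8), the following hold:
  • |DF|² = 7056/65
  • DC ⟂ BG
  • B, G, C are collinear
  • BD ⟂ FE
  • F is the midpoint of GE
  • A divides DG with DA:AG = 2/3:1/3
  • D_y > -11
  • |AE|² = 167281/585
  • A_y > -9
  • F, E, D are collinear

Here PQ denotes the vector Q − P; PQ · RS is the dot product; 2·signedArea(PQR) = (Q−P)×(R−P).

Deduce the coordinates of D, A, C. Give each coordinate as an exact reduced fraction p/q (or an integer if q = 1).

A = (-1384/195, -1712/195)
C = (-6998/845, -7482/845)
D = (-474/65, -672/65)

1. D_x = -474/65  [F, E, D are collinear ∩ BD ⟂ FE]
2. D_y = -672/65  [F, E, D are collinear ∩ BD ⟂ FE]
   → D = (-474/65, -672/65)
3. A_x = -1384/195  [A divides DG with DA:AG = 2/3:1/3]
4. A_y = -1712/195  [A divides DG with DA:AG = 2/3:1/3]
   → A = (-1384/195, -1712/195)
5. C_x = -6998/845  [B, G, C are collinear ∩ DC ⟂ BG]
6. C_y = -7482/845  [B, G, C are collinear ∩ DC ⟂ BG]
   → C = (-6998/845, -7482/845)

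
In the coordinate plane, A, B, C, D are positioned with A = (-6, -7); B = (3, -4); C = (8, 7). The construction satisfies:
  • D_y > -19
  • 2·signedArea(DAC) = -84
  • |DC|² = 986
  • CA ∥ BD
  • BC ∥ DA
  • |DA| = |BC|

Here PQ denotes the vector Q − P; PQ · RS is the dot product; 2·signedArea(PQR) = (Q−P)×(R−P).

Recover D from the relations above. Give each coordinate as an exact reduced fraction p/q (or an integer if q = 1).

1. D_x = -11  [BC ∥ DA ∩ CA ∥ BD]
2. D_y = -18  [BC ∥ DA ∩ CA ∥ BD]
   → D = (-11, -18)

D = (-11, -18)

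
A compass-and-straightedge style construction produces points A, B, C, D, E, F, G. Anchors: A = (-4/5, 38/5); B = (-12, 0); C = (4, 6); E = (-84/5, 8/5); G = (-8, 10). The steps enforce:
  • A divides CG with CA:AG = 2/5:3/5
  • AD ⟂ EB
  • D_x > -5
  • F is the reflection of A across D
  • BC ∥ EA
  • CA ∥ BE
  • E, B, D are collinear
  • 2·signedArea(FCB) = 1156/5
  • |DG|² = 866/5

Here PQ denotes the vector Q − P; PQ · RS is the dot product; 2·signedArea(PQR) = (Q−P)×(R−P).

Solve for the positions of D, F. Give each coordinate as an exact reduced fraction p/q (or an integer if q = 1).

D = (-21/5, -13/5)
F = (-38/5, -64/5)

1. D_x = -21/5  [E, B, D are collinear ∩ AD ⟂ EB]
2. D_y = -13/5  [E, B, D are collinear ∩ AD ⟂ EB]
   → D = (-21/5, -13/5)
3. F_x = -38/5  [F is the reflection of A across D]
4. F_y = -64/5  [F is the reflection of A across D]
   → F = (-38/5, -64/5)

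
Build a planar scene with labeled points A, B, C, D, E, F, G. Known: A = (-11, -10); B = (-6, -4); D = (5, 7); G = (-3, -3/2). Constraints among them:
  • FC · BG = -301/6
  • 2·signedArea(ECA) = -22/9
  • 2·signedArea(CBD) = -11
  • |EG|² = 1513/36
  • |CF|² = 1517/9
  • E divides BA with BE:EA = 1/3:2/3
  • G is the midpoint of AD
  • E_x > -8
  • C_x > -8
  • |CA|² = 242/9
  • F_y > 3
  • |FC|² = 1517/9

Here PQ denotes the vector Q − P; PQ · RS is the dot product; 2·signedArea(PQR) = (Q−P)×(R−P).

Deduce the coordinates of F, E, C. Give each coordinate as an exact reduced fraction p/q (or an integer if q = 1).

1. E_x = -23/3  [E divides BA with BE:EA = 1/3:2/3]
2. E_y = -6  [E divides BA with BE:EA = 1/3:2/3]
   → E = (-23/3, -6)
3. C_x = -22/3  [2·signedArea(CBD) = -11 ∩ 2·signedArea(ECA) = -22/9]
4. C_y = -19/3  [2·signedArea(CBD) = -11 ∩ 2·signedArea(ECA) = -22/9]
   → C = (-22/3, -19/3)
5. F_x = 4/3  [line -3·x + -5/2·y + 37/3 = 0 ∩ |FC|² = 1517/9]
6. F_y = 10/3  [line -3·x + -5/2·y + 37/3 = 0 ∩ |FC|² = 1517/9]
   → F = (4/3, 10/3)

C = (-22/3, -19/3)
E = (-23/3, -6)
F = (4/3, 10/3)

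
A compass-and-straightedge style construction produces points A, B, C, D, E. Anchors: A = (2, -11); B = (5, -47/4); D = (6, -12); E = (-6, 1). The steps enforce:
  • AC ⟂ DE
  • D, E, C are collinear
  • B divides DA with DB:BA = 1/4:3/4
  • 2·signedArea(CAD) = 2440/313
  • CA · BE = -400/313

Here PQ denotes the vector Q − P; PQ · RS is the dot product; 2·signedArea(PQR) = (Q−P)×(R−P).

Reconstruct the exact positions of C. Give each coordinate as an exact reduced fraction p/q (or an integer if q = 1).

1. C_x = 1146/313  [D, E, C are collinear ∩ AC ⟂ DE]
2. C_y = -2963/313  [D, E, C are collinear ∩ AC ⟂ DE]
   → C = (1146/313, -2963/313)

C = (1146/313, -2963/313)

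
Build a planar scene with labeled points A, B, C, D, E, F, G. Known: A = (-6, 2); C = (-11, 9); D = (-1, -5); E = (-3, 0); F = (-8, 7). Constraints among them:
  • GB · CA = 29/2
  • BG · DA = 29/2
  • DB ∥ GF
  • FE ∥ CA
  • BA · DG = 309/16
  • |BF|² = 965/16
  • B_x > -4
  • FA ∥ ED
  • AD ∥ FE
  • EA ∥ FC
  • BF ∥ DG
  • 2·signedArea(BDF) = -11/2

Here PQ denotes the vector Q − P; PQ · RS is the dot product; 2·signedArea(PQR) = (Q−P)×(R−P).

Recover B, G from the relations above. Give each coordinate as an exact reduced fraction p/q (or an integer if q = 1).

1. B_x = -15/4  [line -12·x + -7·y + -83/2 = 0 ∩ |BF|² = 965/16]
2. B_y = 1/2  [line -12·x + -7·y + -83/2 = 0 ∩ |BF|² = 965/16]
   → B = (-15/4, 1/2)
3. G_x = -21/4  [BA · DG = 309/16 ∩ DB ∥ GF]
4. G_y = 3/2  [BA · DG = 309/16 ∩ DB ∥ GF]
   → G = (-21/4, 3/2)

B = (-15/4, 1/2)
G = (-21/4, 3/2)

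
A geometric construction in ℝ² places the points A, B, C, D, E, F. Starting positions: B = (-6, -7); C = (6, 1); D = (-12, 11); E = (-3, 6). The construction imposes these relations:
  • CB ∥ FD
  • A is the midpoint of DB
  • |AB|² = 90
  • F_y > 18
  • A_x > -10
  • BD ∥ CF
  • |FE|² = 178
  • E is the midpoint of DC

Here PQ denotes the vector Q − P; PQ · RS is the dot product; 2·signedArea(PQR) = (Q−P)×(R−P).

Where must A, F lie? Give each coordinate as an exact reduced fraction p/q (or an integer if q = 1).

A = (-9, 2)
F = (0, 19)

1. A_x = -9  [A is the midpoint of DB]
2. A_y = 2  [A is the midpoint of DB]
   → A = (-9, 2)
3. F_x = 0  [CB ∥ FD ∩ BD ∥ CF]
4. F_y = 19  [CB ∥ FD ∩ BD ∥ CF]
   → F = (0, 19)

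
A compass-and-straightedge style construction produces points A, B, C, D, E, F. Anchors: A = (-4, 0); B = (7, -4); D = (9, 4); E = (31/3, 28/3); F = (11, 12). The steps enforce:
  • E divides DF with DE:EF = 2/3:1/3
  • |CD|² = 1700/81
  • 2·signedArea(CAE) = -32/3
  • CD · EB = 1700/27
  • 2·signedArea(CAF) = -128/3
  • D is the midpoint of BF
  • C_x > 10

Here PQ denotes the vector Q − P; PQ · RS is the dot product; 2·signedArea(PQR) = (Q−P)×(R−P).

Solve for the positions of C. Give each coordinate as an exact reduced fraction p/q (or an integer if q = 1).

1. C_x = 91/9  [CD · EB = 1700/27 ∩ 2·signedArea(CAF) = -128/3]
2. C_y = 76/9  [CD · EB = 1700/27 ∩ 2·signedArea(CAF) = -128/3]
   → C = (91/9, 76/9)

C = (91/9, 76/9)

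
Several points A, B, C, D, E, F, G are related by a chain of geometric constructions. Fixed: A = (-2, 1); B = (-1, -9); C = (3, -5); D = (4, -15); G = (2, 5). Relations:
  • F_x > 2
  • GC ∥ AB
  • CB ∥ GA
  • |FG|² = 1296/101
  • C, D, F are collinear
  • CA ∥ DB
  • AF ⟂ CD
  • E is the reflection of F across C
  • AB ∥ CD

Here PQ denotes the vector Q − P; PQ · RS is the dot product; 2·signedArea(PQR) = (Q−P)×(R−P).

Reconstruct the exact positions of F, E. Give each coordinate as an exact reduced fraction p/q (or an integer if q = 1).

1. F_x = 238/101  [C, D, F are collinear ∩ AF ⟂ CD]
2. F_y = 145/101  [C, D, F are collinear ∩ AF ⟂ CD]
   → F = (238/101, 145/101)
3. E_x = 368/101  [E is the reflection of F across C]
4. E_y = -1155/101  [E is the reflection of F across C]
   → E = (368/101, -1155/101)

E = (368/101, -1155/101)
F = (238/101, 145/101)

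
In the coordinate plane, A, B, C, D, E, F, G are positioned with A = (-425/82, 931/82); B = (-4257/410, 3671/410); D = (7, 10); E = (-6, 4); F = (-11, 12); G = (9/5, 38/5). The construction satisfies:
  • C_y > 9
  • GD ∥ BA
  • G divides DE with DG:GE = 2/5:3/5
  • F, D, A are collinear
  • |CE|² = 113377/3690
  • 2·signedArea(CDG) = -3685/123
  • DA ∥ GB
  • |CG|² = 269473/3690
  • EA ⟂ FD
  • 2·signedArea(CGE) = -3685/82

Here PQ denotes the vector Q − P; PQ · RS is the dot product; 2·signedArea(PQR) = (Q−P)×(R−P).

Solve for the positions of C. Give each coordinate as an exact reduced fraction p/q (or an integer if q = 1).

C = (-8029/1230, 11707/1230)

1. C_x = -8029/1230  [line 18/5·x + -39/5·y + 40073/410 = 0 ∩ |CE|² = 113377/3690]
2. C_y = 11707/1230  [line 18/5·x + -39/5·y + 40073/410 = 0 ∩ |CE|² = 113377/3690]
   → C = (-8029/1230, 11707/1230)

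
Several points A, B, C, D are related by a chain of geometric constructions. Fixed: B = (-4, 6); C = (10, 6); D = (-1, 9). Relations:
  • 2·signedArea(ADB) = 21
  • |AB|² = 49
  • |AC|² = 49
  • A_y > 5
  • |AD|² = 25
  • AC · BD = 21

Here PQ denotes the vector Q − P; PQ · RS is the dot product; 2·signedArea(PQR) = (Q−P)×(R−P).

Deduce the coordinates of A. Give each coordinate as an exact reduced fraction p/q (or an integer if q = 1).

A = (3, 6)

1. A_x = 3  [2·signedArea(ADB) = 21 ∩ AC · BD = 21]
2. A_y = 6  [2·signedArea(ADB) = 21 ∩ AC · BD = 21]
   → A = (3, 6)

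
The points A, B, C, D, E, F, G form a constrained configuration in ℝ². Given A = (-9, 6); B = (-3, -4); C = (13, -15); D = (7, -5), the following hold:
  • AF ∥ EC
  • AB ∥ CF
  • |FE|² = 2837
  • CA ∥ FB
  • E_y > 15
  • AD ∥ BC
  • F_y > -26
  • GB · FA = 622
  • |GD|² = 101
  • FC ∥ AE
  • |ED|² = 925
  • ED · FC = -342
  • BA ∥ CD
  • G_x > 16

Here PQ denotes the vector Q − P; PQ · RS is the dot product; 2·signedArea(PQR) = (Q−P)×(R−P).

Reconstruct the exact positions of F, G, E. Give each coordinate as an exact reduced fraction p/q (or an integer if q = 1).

E = (-15, 16)
F = (19, -25)
G = (17, -6)

1. F_x = 19  [CA ∥ FB ∩ AB ∥ CF]
2. F_y = -25  [CA ∥ FB ∩ AB ∥ CF]
   → F = (19, -25)
3. G_x = 17  [line 28·x + -31·y + -662 = 0 ∩ |GD|² = 101]
4. G_y = -6  [line 28·x + -31·y + -662 = 0 ∩ |GD|² = 101]
   → G = (17, -6)
5. E_x = -15  [AF ∥ EC ∩ FC ∥ AE]
6. E_y = 16  [AF ∥ EC ∩ FC ∥ AE]
   → E = (-15, 16)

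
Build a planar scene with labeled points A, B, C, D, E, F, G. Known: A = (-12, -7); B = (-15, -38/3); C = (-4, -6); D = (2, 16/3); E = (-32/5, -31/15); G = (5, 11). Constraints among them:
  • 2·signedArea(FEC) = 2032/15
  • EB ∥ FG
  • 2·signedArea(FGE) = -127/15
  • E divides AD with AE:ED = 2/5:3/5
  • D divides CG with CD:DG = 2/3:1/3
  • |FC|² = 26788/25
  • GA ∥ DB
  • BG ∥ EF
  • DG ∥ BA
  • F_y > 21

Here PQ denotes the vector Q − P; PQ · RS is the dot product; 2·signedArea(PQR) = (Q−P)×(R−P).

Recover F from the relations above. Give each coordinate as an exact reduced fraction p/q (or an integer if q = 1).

1. F_x = 68/5  [EB ∥ FG ∩ BG ∥ EF]
2. F_y = 108/5  [EB ∥ FG ∩ BG ∥ EF]
   → F = (68/5, 108/5)

F = (68/5, 108/5)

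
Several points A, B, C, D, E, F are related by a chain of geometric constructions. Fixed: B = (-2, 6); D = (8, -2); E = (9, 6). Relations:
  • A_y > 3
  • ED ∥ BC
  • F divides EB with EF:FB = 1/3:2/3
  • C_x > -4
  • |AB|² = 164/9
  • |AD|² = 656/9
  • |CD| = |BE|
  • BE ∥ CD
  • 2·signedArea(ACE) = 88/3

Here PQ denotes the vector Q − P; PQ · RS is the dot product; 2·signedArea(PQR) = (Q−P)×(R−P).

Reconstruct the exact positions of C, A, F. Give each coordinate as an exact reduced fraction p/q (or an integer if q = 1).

A = (4/3, 10/3)
C = (-3, -2)
F = (16/3, 6)

1. C_x = -3  [BE ∥ CD ∩ ED ∥ BC]
2. C_y = -2  [BE ∥ CD ∩ ED ∥ BC]
   → C = (-3, -2)
3. A_x = 4/3  [line -8·x + 12·y + -88/3 = 0 ∩ |AB|² = 164/9]
4. A_y = 10/3  [line -8·x + 12·y + -88/3 = 0 ∩ |AB|² = 164/9]
   → A = (4/3, 10/3)
5. F_x = 16/3  [F divides EB with EF:FB = 1/3:2/3]
6. F_y = 6  [F divides EB with EF:FB = 1/3:2/3]
   → F = (16/3, 6)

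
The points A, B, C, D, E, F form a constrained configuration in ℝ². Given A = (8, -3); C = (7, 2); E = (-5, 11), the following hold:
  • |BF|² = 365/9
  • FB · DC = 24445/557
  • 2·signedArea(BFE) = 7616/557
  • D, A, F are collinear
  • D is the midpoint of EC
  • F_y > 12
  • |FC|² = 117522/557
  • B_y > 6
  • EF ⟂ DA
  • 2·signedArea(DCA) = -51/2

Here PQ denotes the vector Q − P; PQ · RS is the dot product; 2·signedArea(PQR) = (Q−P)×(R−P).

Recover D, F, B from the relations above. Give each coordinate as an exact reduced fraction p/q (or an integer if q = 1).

1. D_x = 1  [D is the midpoint of EC]
2. D_y = 13/2  [D is the midpoint of EC]
   → D = (1, 13/2)
3. F_x = -1816/557  [D, A, F are collinear ∩ EF ⟂ DA]
4. F_y = 6841/557  [D, A, F are collinear ∩ EF ⟂ DA]
   → F = (-1816/557, 6841/557)
5. B_x = -145/1671  [2·signedArea(BFE) = 7616/557 ∩ FB · DC = 24445/557]
6. B_y = 11297/1671  [2·signedArea(BFE) = 7616/557 ∩ FB · DC = 24445/557]
   → B = (-145/1671, 11297/1671)

B = (-145/1671, 11297/1671)
D = (1, 13/2)
F = (-1816/557, 6841/557)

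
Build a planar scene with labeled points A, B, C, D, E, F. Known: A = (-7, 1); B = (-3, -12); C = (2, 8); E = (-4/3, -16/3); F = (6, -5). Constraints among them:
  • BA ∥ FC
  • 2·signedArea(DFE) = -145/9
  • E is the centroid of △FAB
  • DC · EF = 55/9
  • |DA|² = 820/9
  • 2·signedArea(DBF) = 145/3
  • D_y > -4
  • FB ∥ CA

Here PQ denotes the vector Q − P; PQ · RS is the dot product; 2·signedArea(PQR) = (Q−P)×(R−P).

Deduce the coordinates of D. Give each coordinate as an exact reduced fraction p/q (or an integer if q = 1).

D = (5/3, -3)

1. D_x = 5/3  [DC · EF = 55/9 ∩ 2·signedArea(DBF) = 145/3]
2. D_y = -3  [DC · EF = 55/9 ∩ 2·signedArea(DBF) = 145/3]
   → D = (5/3, -3)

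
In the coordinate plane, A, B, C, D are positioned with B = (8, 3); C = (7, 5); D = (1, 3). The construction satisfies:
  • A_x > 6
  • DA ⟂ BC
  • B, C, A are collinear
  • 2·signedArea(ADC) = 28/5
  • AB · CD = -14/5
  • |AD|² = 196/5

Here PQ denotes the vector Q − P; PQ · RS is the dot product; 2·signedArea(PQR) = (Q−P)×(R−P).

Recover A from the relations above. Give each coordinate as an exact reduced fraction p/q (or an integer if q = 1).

A = (33/5, 29/5)

1. A_x = 33/5  [B, C, A are collinear ∩ DA ⟂ BC]
2. A_y = 29/5  [B, C, A are collinear ∩ DA ⟂ BC]
   → A = (33/5, 29/5)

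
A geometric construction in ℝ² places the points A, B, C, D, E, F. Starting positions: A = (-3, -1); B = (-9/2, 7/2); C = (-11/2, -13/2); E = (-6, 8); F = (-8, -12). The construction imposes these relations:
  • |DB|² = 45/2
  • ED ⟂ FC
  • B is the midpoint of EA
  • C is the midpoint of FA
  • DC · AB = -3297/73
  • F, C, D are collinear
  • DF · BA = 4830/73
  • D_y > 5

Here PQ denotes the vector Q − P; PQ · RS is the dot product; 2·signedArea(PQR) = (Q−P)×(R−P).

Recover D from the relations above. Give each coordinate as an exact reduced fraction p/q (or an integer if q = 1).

D = (-9/73, 389/73)

1. D_x = -9/73  [F, C, D are collinear ∩ ED ⟂ FC]
2. D_y = 389/73  [F, C, D are collinear ∩ ED ⟂ FC]
   → D = (-9/73, 389/73)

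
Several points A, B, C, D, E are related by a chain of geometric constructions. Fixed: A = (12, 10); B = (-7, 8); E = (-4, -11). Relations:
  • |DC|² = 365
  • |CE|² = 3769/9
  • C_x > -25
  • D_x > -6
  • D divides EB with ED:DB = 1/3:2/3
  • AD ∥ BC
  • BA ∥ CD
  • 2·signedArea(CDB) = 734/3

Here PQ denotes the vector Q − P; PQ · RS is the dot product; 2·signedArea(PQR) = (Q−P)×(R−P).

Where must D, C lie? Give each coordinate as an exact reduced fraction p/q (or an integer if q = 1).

1. D_x = -5  [D divides EB with ED:DB = 1/3:2/3]
2. D_y = -14/3  [D divides EB with ED:DB = 1/3:2/3]
   → D = (-5, -14/3)
3. C_x = -24  [BA ∥ CD ∩ AD ∥ BC]
4. C_y = -20/3  [BA ∥ CD ∩ AD ∥ BC]
   → C = (-24, -20/3)

C = (-24, -20/3)
D = (-5, -14/3)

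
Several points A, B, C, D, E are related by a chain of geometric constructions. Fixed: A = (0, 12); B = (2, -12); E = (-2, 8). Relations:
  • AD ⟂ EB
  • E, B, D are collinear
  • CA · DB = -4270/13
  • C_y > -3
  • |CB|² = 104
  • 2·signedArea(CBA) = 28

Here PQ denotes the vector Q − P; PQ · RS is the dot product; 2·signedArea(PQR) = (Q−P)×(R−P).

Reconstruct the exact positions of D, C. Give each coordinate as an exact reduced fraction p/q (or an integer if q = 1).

1. D_x = -35/13  [E, B, D are collinear ∩ AD ⟂ EB]
2. D_y = 149/13  [E, B, D are collinear ∩ AD ⟂ EB]
   → D = (-35/13, 149/13)
3. C_x = 0  [CA · DB = -4270/13 ∩ 2·signedArea(CBA) = 28]
4. C_y = -2  [CA · DB = -4270/13 ∩ 2·signedArea(CBA) = 28]
   → C = (0, -2)

C = (0, -2)
D = (-35/13, 149/13)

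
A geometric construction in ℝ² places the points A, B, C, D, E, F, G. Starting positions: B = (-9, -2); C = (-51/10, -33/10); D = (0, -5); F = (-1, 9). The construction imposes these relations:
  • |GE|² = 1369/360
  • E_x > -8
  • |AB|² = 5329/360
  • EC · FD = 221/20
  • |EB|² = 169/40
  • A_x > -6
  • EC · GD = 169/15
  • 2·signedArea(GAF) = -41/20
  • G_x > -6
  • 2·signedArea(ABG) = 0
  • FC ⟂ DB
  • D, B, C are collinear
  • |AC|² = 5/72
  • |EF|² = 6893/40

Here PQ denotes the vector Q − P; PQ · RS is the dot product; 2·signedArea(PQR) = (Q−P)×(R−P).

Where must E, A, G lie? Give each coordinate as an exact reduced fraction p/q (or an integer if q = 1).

1. E_x = -141/20  [line -1·x + 14·y + 601/20 = 0 ∩ |EB|² = 169/40]
2. E_y = -53/20  [line -1·x + 14·y + 601/20 = 0 ∩ |EB|² = 169/40]
   → E = (-141/20, -53/20)
3. G_x = -26/5  [line -39/20·x + 13/20·y + -481/60 = 0 ∩ |GE|² = 1369/360]
4. G_y = -49/15  [line -39/20·x + 13/20·y + -481/60 = 0 ∩ |GE|² = 1369/360]
   → G = (-26/5, -49/15)
5. A_x = -107/20  [2·signedArea(ABG) = 0 ∩ 2·signedArea(GAF) = -41/20]
6. A_y = -193/60  [2·signedArea(ABG) = 0 ∩ 2·signedArea(GAF) = -41/20]
   → A = (-107/20, -193/60)

A = (-107/20, -193/60)
E = (-141/20, -53/20)
G = (-26/5, -49/15)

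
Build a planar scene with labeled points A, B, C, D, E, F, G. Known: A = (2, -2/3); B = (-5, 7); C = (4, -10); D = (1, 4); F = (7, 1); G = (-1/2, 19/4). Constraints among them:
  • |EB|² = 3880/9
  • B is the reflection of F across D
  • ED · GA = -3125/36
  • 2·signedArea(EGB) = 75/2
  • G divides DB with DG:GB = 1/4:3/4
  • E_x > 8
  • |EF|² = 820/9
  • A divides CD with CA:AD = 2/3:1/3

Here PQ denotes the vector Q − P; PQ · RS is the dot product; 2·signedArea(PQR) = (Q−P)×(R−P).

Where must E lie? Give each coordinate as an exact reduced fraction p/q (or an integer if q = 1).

1. E_x = 9  [ED · GA = -3125/36 ∩ 2·signedArea(EGB) = 75/2]
2. E_y = -25/3  [ED · GA = -3125/36 ∩ 2·signedArea(EGB) = 75/2]
   → E = (9, -25/3)

E = (9, -25/3)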